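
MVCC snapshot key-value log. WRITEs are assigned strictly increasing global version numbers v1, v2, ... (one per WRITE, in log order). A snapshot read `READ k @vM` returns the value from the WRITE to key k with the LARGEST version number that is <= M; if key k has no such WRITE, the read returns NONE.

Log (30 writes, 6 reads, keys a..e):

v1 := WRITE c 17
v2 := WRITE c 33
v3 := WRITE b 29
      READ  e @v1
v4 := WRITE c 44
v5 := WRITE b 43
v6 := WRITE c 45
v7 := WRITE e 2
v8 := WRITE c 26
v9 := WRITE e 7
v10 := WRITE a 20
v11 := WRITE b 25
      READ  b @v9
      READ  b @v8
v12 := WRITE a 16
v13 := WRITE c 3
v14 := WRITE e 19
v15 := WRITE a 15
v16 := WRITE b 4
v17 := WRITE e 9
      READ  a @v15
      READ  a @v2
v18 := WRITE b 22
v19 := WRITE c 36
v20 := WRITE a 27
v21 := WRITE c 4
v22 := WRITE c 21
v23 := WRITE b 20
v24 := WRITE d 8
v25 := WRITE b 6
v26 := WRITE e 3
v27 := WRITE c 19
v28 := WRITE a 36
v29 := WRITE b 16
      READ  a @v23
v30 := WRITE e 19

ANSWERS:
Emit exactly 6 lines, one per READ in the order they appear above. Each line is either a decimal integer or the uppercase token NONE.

v1: WRITE c=17  (c history now [(1, 17)])
v2: WRITE c=33  (c history now [(1, 17), (2, 33)])
v3: WRITE b=29  (b history now [(3, 29)])
READ e @v1: history=[] -> no version <= 1 -> NONE
v4: WRITE c=44  (c history now [(1, 17), (2, 33), (4, 44)])
v5: WRITE b=43  (b history now [(3, 29), (5, 43)])
v6: WRITE c=45  (c history now [(1, 17), (2, 33), (4, 44), (6, 45)])
v7: WRITE e=2  (e history now [(7, 2)])
v8: WRITE c=26  (c history now [(1, 17), (2, 33), (4, 44), (6, 45), (8, 26)])
v9: WRITE e=7  (e history now [(7, 2), (9, 7)])
v10: WRITE a=20  (a history now [(10, 20)])
v11: WRITE b=25  (b history now [(3, 29), (5, 43), (11, 25)])
READ b @v9: history=[(3, 29), (5, 43), (11, 25)] -> pick v5 -> 43
READ b @v8: history=[(3, 29), (5, 43), (11, 25)] -> pick v5 -> 43
v12: WRITE a=16  (a history now [(10, 20), (12, 16)])
v13: WRITE c=3  (c history now [(1, 17), (2, 33), (4, 44), (6, 45), (8, 26), (13, 3)])
v14: WRITE e=19  (e history now [(7, 2), (9, 7), (14, 19)])
v15: WRITE a=15  (a history now [(10, 20), (12, 16), (15, 15)])
v16: WRITE b=4  (b history now [(3, 29), (5, 43), (11, 25), (16, 4)])
v17: WRITE e=9  (e history now [(7, 2), (9, 7), (14, 19), (17, 9)])
READ a @v15: history=[(10, 20), (12, 16), (15, 15)] -> pick v15 -> 15
READ a @v2: history=[(10, 20), (12, 16), (15, 15)] -> no version <= 2 -> NONE
v18: WRITE b=22  (b history now [(3, 29), (5, 43), (11, 25), (16, 4), (18, 22)])
v19: WRITE c=36  (c history now [(1, 17), (2, 33), (4, 44), (6, 45), (8, 26), (13, 3), (19, 36)])
v20: WRITE a=27  (a history now [(10, 20), (12, 16), (15, 15), (20, 27)])
v21: WRITE c=4  (c history now [(1, 17), (2, 33), (4, 44), (6, 45), (8, 26), (13, 3), (19, 36), (21, 4)])
v22: WRITE c=21  (c history now [(1, 17), (2, 33), (4, 44), (6, 45), (8, 26), (13, 3), (19, 36), (21, 4), (22, 21)])
v23: WRITE b=20  (b history now [(3, 29), (5, 43), (11, 25), (16, 4), (18, 22), (23, 20)])
v24: WRITE d=8  (d history now [(24, 8)])
v25: WRITE b=6  (b history now [(3, 29), (5, 43), (11, 25), (16, 4), (18, 22), (23, 20), (25, 6)])
v26: WRITE e=3  (e history now [(7, 2), (9, 7), (14, 19), (17, 9), (26, 3)])
v27: WRITE c=19  (c history now [(1, 17), (2, 33), (4, 44), (6, 45), (8, 26), (13, 3), (19, 36), (21, 4), (22, 21), (27, 19)])
v28: WRITE a=36  (a history now [(10, 20), (12, 16), (15, 15), (20, 27), (28, 36)])
v29: WRITE b=16  (b history now [(3, 29), (5, 43), (11, 25), (16, 4), (18, 22), (23, 20), (25, 6), (29, 16)])
READ a @v23: history=[(10, 20), (12, 16), (15, 15), (20, 27), (28, 36)] -> pick v20 -> 27
v30: WRITE e=19  (e history now [(7, 2), (9, 7), (14, 19), (17, 9), (26, 3), (30, 19)])

Answer: NONE
43
43
15
NONE
27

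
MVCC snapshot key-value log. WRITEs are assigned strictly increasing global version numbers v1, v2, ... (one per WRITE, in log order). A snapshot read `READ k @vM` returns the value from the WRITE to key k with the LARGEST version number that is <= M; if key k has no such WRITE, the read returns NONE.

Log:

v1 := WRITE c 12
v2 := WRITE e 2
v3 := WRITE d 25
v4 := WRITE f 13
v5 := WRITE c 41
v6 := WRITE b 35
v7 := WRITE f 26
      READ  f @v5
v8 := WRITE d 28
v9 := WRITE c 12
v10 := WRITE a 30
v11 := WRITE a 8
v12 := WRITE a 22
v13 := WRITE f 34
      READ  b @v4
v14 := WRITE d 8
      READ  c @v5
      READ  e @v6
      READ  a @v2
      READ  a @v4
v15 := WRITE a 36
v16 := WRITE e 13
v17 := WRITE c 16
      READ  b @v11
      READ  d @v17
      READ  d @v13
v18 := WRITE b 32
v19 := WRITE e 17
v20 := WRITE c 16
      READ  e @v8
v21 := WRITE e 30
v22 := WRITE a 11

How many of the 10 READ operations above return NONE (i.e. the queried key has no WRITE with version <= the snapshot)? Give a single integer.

Answer: 3

Derivation:
v1: WRITE c=12  (c history now [(1, 12)])
v2: WRITE e=2  (e history now [(2, 2)])
v3: WRITE d=25  (d history now [(3, 25)])
v4: WRITE f=13  (f history now [(4, 13)])
v5: WRITE c=41  (c history now [(1, 12), (5, 41)])
v6: WRITE b=35  (b history now [(6, 35)])
v7: WRITE f=26  (f history now [(4, 13), (7, 26)])
READ f @v5: history=[(4, 13), (7, 26)] -> pick v4 -> 13
v8: WRITE d=28  (d history now [(3, 25), (8, 28)])
v9: WRITE c=12  (c history now [(1, 12), (5, 41), (9, 12)])
v10: WRITE a=30  (a history now [(10, 30)])
v11: WRITE a=8  (a history now [(10, 30), (11, 8)])
v12: WRITE a=22  (a history now [(10, 30), (11, 8), (12, 22)])
v13: WRITE f=34  (f history now [(4, 13), (7, 26), (13, 34)])
READ b @v4: history=[(6, 35)] -> no version <= 4 -> NONE
v14: WRITE d=8  (d history now [(3, 25), (8, 28), (14, 8)])
READ c @v5: history=[(1, 12), (5, 41), (9, 12)] -> pick v5 -> 41
READ e @v6: history=[(2, 2)] -> pick v2 -> 2
READ a @v2: history=[(10, 30), (11, 8), (12, 22)] -> no version <= 2 -> NONE
READ a @v4: history=[(10, 30), (11, 8), (12, 22)] -> no version <= 4 -> NONE
v15: WRITE a=36  (a history now [(10, 30), (11, 8), (12, 22), (15, 36)])
v16: WRITE e=13  (e history now [(2, 2), (16, 13)])
v17: WRITE c=16  (c history now [(1, 12), (5, 41), (9, 12), (17, 16)])
READ b @v11: history=[(6, 35)] -> pick v6 -> 35
READ d @v17: history=[(3, 25), (8, 28), (14, 8)] -> pick v14 -> 8
READ d @v13: history=[(3, 25), (8, 28), (14, 8)] -> pick v8 -> 28
v18: WRITE b=32  (b history now [(6, 35), (18, 32)])
v19: WRITE e=17  (e history now [(2, 2), (16, 13), (19, 17)])
v20: WRITE c=16  (c history now [(1, 12), (5, 41), (9, 12), (17, 16), (20, 16)])
READ e @v8: history=[(2, 2), (16, 13), (19, 17)] -> pick v2 -> 2
v21: WRITE e=30  (e history now [(2, 2), (16, 13), (19, 17), (21, 30)])
v22: WRITE a=11  (a history now [(10, 30), (11, 8), (12, 22), (15, 36), (22, 11)])
Read results in order: ['13', 'NONE', '41', '2', 'NONE', 'NONE', '35', '8', '28', '2']
NONE count = 3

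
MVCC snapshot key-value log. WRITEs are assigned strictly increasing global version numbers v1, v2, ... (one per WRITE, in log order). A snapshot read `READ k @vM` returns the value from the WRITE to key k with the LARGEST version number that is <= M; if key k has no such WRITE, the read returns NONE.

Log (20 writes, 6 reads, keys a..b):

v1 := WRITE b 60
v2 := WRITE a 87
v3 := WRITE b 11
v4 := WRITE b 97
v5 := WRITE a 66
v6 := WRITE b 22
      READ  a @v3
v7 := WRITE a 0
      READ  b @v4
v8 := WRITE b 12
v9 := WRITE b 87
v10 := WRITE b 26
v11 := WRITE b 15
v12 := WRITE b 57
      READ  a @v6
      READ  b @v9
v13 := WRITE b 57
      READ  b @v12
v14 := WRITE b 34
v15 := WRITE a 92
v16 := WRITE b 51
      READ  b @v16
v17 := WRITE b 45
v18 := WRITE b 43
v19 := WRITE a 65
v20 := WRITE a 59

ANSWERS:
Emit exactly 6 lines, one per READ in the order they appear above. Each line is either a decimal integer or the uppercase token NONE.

v1: WRITE b=60  (b history now [(1, 60)])
v2: WRITE a=87  (a history now [(2, 87)])
v3: WRITE b=11  (b history now [(1, 60), (3, 11)])
v4: WRITE b=97  (b history now [(1, 60), (3, 11), (4, 97)])
v5: WRITE a=66  (a history now [(2, 87), (5, 66)])
v6: WRITE b=22  (b history now [(1, 60), (3, 11), (4, 97), (6, 22)])
READ a @v3: history=[(2, 87), (5, 66)] -> pick v2 -> 87
v7: WRITE a=0  (a history now [(2, 87), (5, 66), (7, 0)])
READ b @v4: history=[(1, 60), (3, 11), (4, 97), (6, 22)] -> pick v4 -> 97
v8: WRITE b=12  (b history now [(1, 60), (3, 11), (4, 97), (6, 22), (8, 12)])
v9: WRITE b=87  (b history now [(1, 60), (3, 11), (4, 97), (6, 22), (8, 12), (9, 87)])
v10: WRITE b=26  (b history now [(1, 60), (3, 11), (4, 97), (6, 22), (8, 12), (9, 87), (10, 26)])
v11: WRITE b=15  (b history now [(1, 60), (3, 11), (4, 97), (6, 22), (8, 12), (9, 87), (10, 26), (11, 15)])
v12: WRITE b=57  (b history now [(1, 60), (3, 11), (4, 97), (6, 22), (8, 12), (9, 87), (10, 26), (11, 15), (12, 57)])
READ a @v6: history=[(2, 87), (5, 66), (7, 0)] -> pick v5 -> 66
READ b @v9: history=[(1, 60), (3, 11), (4, 97), (6, 22), (8, 12), (9, 87), (10, 26), (11, 15), (12, 57)] -> pick v9 -> 87
v13: WRITE b=57  (b history now [(1, 60), (3, 11), (4, 97), (6, 22), (8, 12), (9, 87), (10, 26), (11, 15), (12, 57), (13, 57)])
READ b @v12: history=[(1, 60), (3, 11), (4, 97), (6, 22), (8, 12), (9, 87), (10, 26), (11, 15), (12, 57), (13, 57)] -> pick v12 -> 57
v14: WRITE b=34  (b history now [(1, 60), (3, 11), (4, 97), (6, 22), (8, 12), (9, 87), (10, 26), (11, 15), (12, 57), (13, 57), (14, 34)])
v15: WRITE a=92  (a history now [(2, 87), (5, 66), (7, 0), (15, 92)])
v16: WRITE b=51  (b history now [(1, 60), (3, 11), (4, 97), (6, 22), (8, 12), (9, 87), (10, 26), (11, 15), (12, 57), (13, 57), (14, 34), (16, 51)])
READ b @v16: history=[(1, 60), (3, 11), (4, 97), (6, 22), (8, 12), (9, 87), (10, 26), (11, 15), (12, 57), (13, 57), (14, 34), (16, 51)] -> pick v16 -> 51
v17: WRITE b=45  (b history now [(1, 60), (3, 11), (4, 97), (6, 22), (8, 12), (9, 87), (10, 26), (11, 15), (12, 57), (13, 57), (14, 34), (16, 51), (17, 45)])
v18: WRITE b=43  (b history now [(1, 60), (3, 11), (4, 97), (6, 22), (8, 12), (9, 87), (10, 26), (11, 15), (12, 57), (13, 57), (14, 34), (16, 51), (17, 45), (18, 43)])
v19: WRITE a=65  (a history now [(2, 87), (5, 66), (7, 0), (15, 92), (19, 65)])
v20: WRITE a=59  (a history now [(2, 87), (5, 66), (7, 0), (15, 92), (19, 65), (20, 59)])

Answer: 87
97
66
87
57
51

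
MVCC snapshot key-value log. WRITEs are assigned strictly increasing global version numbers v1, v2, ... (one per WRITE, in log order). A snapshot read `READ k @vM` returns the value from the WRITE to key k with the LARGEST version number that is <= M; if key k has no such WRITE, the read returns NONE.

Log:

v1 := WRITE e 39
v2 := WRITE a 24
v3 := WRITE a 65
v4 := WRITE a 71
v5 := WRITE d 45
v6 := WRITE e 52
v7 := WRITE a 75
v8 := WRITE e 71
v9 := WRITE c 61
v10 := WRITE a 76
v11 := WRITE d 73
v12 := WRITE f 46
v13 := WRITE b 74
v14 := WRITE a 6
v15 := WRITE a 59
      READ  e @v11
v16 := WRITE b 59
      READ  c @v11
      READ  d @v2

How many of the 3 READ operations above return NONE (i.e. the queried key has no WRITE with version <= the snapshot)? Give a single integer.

v1: WRITE e=39  (e history now [(1, 39)])
v2: WRITE a=24  (a history now [(2, 24)])
v3: WRITE a=65  (a history now [(2, 24), (3, 65)])
v4: WRITE a=71  (a history now [(2, 24), (3, 65), (4, 71)])
v5: WRITE d=45  (d history now [(5, 45)])
v6: WRITE e=52  (e history now [(1, 39), (6, 52)])
v7: WRITE a=75  (a history now [(2, 24), (3, 65), (4, 71), (7, 75)])
v8: WRITE e=71  (e history now [(1, 39), (6, 52), (8, 71)])
v9: WRITE c=61  (c history now [(9, 61)])
v10: WRITE a=76  (a history now [(2, 24), (3, 65), (4, 71), (7, 75), (10, 76)])
v11: WRITE d=73  (d history now [(5, 45), (11, 73)])
v12: WRITE f=46  (f history now [(12, 46)])
v13: WRITE b=74  (b history now [(13, 74)])
v14: WRITE a=6  (a history now [(2, 24), (3, 65), (4, 71), (7, 75), (10, 76), (14, 6)])
v15: WRITE a=59  (a history now [(2, 24), (3, 65), (4, 71), (7, 75), (10, 76), (14, 6), (15, 59)])
READ e @v11: history=[(1, 39), (6, 52), (8, 71)] -> pick v8 -> 71
v16: WRITE b=59  (b history now [(13, 74), (16, 59)])
READ c @v11: history=[(9, 61)] -> pick v9 -> 61
READ d @v2: history=[(5, 45), (11, 73)] -> no version <= 2 -> NONE
Read results in order: ['71', '61', 'NONE']
NONE count = 1

Answer: 1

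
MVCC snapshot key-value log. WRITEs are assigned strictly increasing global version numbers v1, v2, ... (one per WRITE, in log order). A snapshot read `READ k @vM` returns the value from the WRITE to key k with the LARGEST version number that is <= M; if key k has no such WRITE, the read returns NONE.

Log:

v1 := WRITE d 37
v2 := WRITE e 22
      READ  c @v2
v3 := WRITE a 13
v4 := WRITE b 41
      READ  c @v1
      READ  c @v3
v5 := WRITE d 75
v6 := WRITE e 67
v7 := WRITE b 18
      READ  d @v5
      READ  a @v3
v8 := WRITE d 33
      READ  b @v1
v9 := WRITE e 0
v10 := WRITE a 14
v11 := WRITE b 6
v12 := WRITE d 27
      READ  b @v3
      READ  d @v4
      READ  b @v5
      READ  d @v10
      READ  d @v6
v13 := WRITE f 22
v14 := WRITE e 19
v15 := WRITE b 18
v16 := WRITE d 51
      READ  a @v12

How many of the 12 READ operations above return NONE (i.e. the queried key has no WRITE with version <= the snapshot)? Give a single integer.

Answer: 5

Derivation:
v1: WRITE d=37  (d history now [(1, 37)])
v2: WRITE e=22  (e history now [(2, 22)])
READ c @v2: history=[] -> no version <= 2 -> NONE
v3: WRITE a=13  (a history now [(3, 13)])
v4: WRITE b=41  (b history now [(4, 41)])
READ c @v1: history=[] -> no version <= 1 -> NONE
READ c @v3: history=[] -> no version <= 3 -> NONE
v5: WRITE d=75  (d history now [(1, 37), (5, 75)])
v6: WRITE e=67  (e history now [(2, 22), (6, 67)])
v7: WRITE b=18  (b history now [(4, 41), (7, 18)])
READ d @v5: history=[(1, 37), (5, 75)] -> pick v5 -> 75
READ a @v3: history=[(3, 13)] -> pick v3 -> 13
v8: WRITE d=33  (d history now [(1, 37), (5, 75), (8, 33)])
READ b @v1: history=[(4, 41), (7, 18)] -> no version <= 1 -> NONE
v9: WRITE e=0  (e history now [(2, 22), (6, 67), (9, 0)])
v10: WRITE a=14  (a history now [(3, 13), (10, 14)])
v11: WRITE b=6  (b history now [(4, 41), (7, 18), (11, 6)])
v12: WRITE d=27  (d history now [(1, 37), (5, 75), (8, 33), (12, 27)])
READ b @v3: history=[(4, 41), (7, 18), (11, 6)] -> no version <= 3 -> NONE
READ d @v4: history=[(1, 37), (5, 75), (8, 33), (12, 27)] -> pick v1 -> 37
READ b @v5: history=[(4, 41), (7, 18), (11, 6)] -> pick v4 -> 41
READ d @v10: history=[(1, 37), (5, 75), (8, 33), (12, 27)] -> pick v8 -> 33
READ d @v6: history=[(1, 37), (5, 75), (8, 33), (12, 27)] -> pick v5 -> 75
v13: WRITE f=22  (f history now [(13, 22)])
v14: WRITE e=19  (e history now [(2, 22), (6, 67), (9, 0), (14, 19)])
v15: WRITE b=18  (b history now [(4, 41), (7, 18), (11, 6), (15, 18)])
v16: WRITE d=51  (d history now [(1, 37), (5, 75), (8, 33), (12, 27), (16, 51)])
READ a @v12: history=[(3, 13), (10, 14)] -> pick v10 -> 14
Read results in order: ['NONE', 'NONE', 'NONE', '75', '13', 'NONE', 'NONE', '37', '41', '33', '75', '14']
NONE count = 5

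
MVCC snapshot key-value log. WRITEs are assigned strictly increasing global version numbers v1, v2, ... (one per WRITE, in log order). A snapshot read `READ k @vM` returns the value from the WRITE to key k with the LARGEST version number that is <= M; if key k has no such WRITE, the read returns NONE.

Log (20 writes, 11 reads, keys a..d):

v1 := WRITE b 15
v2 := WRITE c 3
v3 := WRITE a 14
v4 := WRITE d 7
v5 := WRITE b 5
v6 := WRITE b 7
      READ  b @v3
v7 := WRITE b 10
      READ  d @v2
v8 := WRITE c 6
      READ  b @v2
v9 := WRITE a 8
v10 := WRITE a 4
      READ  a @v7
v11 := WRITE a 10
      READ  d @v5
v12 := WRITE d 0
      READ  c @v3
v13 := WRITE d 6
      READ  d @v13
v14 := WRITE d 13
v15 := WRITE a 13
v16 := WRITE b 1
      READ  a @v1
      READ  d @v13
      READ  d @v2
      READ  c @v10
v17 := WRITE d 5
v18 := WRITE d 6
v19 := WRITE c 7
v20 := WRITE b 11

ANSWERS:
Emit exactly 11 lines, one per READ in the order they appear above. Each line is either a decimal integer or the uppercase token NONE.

Answer: 15
NONE
15
14
7
3
6
NONE
6
NONE
6

Derivation:
v1: WRITE b=15  (b history now [(1, 15)])
v2: WRITE c=3  (c history now [(2, 3)])
v3: WRITE a=14  (a history now [(3, 14)])
v4: WRITE d=7  (d history now [(4, 7)])
v5: WRITE b=5  (b history now [(1, 15), (5, 5)])
v6: WRITE b=7  (b history now [(1, 15), (5, 5), (6, 7)])
READ b @v3: history=[(1, 15), (5, 5), (6, 7)] -> pick v1 -> 15
v7: WRITE b=10  (b history now [(1, 15), (5, 5), (6, 7), (7, 10)])
READ d @v2: history=[(4, 7)] -> no version <= 2 -> NONE
v8: WRITE c=6  (c history now [(2, 3), (8, 6)])
READ b @v2: history=[(1, 15), (5, 5), (6, 7), (7, 10)] -> pick v1 -> 15
v9: WRITE a=8  (a history now [(3, 14), (9, 8)])
v10: WRITE a=4  (a history now [(3, 14), (9, 8), (10, 4)])
READ a @v7: history=[(3, 14), (9, 8), (10, 4)] -> pick v3 -> 14
v11: WRITE a=10  (a history now [(3, 14), (9, 8), (10, 4), (11, 10)])
READ d @v5: history=[(4, 7)] -> pick v4 -> 7
v12: WRITE d=0  (d history now [(4, 7), (12, 0)])
READ c @v3: history=[(2, 3), (8, 6)] -> pick v2 -> 3
v13: WRITE d=6  (d history now [(4, 7), (12, 0), (13, 6)])
READ d @v13: history=[(4, 7), (12, 0), (13, 6)] -> pick v13 -> 6
v14: WRITE d=13  (d history now [(4, 7), (12, 0), (13, 6), (14, 13)])
v15: WRITE a=13  (a history now [(3, 14), (9, 8), (10, 4), (11, 10), (15, 13)])
v16: WRITE b=1  (b history now [(1, 15), (5, 5), (6, 7), (7, 10), (16, 1)])
READ a @v1: history=[(3, 14), (9, 8), (10, 4), (11, 10), (15, 13)] -> no version <= 1 -> NONE
READ d @v13: history=[(4, 7), (12, 0), (13, 6), (14, 13)] -> pick v13 -> 6
READ d @v2: history=[(4, 7), (12, 0), (13, 6), (14, 13)] -> no version <= 2 -> NONE
READ c @v10: history=[(2, 3), (8, 6)] -> pick v8 -> 6
v17: WRITE d=5  (d history now [(4, 7), (12, 0), (13, 6), (14, 13), (17, 5)])
v18: WRITE d=6  (d history now [(4, 7), (12, 0), (13, 6), (14, 13), (17, 5), (18, 6)])
v19: WRITE c=7  (c history now [(2, 3), (8, 6), (19, 7)])
v20: WRITE b=11  (b history now [(1, 15), (5, 5), (6, 7), (7, 10), (16, 1), (20, 11)])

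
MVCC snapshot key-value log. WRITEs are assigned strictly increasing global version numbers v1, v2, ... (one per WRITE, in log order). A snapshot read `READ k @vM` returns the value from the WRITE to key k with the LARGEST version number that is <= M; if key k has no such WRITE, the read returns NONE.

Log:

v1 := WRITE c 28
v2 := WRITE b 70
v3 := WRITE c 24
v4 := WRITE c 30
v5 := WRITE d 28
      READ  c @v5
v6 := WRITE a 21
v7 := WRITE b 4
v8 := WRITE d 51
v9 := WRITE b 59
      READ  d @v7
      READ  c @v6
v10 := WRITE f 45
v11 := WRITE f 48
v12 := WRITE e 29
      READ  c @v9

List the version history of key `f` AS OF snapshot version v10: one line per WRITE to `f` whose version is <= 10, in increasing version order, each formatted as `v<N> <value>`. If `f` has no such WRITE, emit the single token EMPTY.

Answer: v10 45

Derivation:
Scan writes for key=f with version <= 10:
  v1 WRITE c 28 -> skip
  v2 WRITE b 70 -> skip
  v3 WRITE c 24 -> skip
  v4 WRITE c 30 -> skip
  v5 WRITE d 28 -> skip
  v6 WRITE a 21 -> skip
  v7 WRITE b 4 -> skip
  v8 WRITE d 51 -> skip
  v9 WRITE b 59 -> skip
  v10 WRITE f 45 -> keep
  v11 WRITE f 48 -> drop (> snap)
  v12 WRITE e 29 -> skip
Collected: [(10, 45)]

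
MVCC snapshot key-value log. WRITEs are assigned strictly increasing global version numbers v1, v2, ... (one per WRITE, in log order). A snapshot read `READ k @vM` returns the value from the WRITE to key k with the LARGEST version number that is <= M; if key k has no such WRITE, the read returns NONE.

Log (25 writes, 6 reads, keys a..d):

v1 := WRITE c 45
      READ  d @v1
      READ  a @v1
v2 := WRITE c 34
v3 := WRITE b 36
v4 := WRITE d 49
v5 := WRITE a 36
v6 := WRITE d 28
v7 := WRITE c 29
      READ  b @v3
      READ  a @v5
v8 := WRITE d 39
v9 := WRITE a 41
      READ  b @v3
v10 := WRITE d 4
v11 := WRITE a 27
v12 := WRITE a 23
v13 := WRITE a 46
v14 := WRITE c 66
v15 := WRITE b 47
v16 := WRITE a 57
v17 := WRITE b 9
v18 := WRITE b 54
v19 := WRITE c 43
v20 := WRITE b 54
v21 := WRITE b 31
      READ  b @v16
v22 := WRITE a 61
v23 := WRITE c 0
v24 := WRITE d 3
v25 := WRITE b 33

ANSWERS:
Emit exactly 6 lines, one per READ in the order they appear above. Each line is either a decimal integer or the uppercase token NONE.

v1: WRITE c=45  (c history now [(1, 45)])
READ d @v1: history=[] -> no version <= 1 -> NONE
READ a @v1: history=[] -> no version <= 1 -> NONE
v2: WRITE c=34  (c history now [(1, 45), (2, 34)])
v3: WRITE b=36  (b history now [(3, 36)])
v4: WRITE d=49  (d history now [(4, 49)])
v5: WRITE a=36  (a history now [(5, 36)])
v6: WRITE d=28  (d history now [(4, 49), (6, 28)])
v7: WRITE c=29  (c history now [(1, 45), (2, 34), (7, 29)])
READ b @v3: history=[(3, 36)] -> pick v3 -> 36
READ a @v5: history=[(5, 36)] -> pick v5 -> 36
v8: WRITE d=39  (d history now [(4, 49), (6, 28), (8, 39)])
v9: WRITE a=41  (a history now [(5, 36), (9, 41)])
READ b @v3: history=[(3, 36)] -> pick v3 -> 36
v10: WRITE d=4  (d history now [(4, 49), (6, 28), (8, 39), (10, 4)])
v11: WRITE a=27  (a history now [(5, 36), (9, 41), (11, 27)])
v12: WRITE a=23  (a history now [(5, 36), (9, 41), (11, 27), (12, 23)])
v13: WRITE a=46  (a history now [(5, 36), (9, 41), (11, 27), (12, 23), (13, 46)])
v14: WRITE c=66  (c history now [(1, 45), (2, 34), (7, 29), (14, 66)])
v15: WRITE b=47  (b history now [(3, 36), (15, 47)])
v16: WRITE a=57  (a history now [(5, 36), (9, 41), (11, 27), (12, 23), (13, 46), (16, 57)])
v17: WRITE b=9  (b history now [(3, 36), (15, 47), (17, 9)])
v18: WRITE b=54  (b history now [(3, 36), (15, 47), (17, 9), (18, 54)])
v19: WRITE c=43  (c history now [(1, 45), (2, 34), (7, 29), (14, 66), (19, 43)])
v20: WRITE b=54  (b history now [(3, 36), (15, 47), (17, 9), (18, 54), (20, 54)])
v21: WRITE b=31  (b history now [(3, 36), (15, 47), (17, 9), (18, 54), (20, 54), (21, 31)])
READ b @v16: history=[(3, 36), (15, 47), (17, 9), (18, 54), (20, 54), (21, 31)] -> pick v15 -> 47
v22: WRITE a=61  (a history now [(5, 36), (9, 41), (11, 27), (12, 23), (13, 46), (16, 57), (22, 61)])
v23: WRITE c=0  (c history now [(1, 45), (2, 34), (7, 29), (14, 66), (19, 43), (23, 0)])
v24: WRITE d=3  (d history now [(4, 49), (6, 28), (8, 39), (10, 4), (24, 3)])
v25: WRITE b=33  (b history now [(3, 36), (15, 47), (17, 9), (18, 54), (20, 54), (21, 31), (25, 33)])

Answer: NONE
NONE
36
36
36
47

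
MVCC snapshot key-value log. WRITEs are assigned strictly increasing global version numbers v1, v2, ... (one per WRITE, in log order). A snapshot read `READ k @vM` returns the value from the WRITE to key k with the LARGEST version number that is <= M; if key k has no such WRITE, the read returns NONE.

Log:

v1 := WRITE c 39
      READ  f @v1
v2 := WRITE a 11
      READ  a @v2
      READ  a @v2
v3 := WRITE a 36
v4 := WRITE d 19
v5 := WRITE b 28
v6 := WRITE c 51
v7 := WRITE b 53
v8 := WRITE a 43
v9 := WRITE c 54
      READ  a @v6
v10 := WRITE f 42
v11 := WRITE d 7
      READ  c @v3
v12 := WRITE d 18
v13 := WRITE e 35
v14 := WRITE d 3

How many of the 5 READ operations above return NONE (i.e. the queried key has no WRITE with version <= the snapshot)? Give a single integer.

v1: WRITE c=39  (c history now [(1, 39)])
READ f @v1: history=[] -> no version <= 1 -> NONE
v2: WRITE a=11  (a history now [(2, 11)])
READ a @v2: history=[(2, 11)] -> pick v2 -> 11
READ a @v2: history=[(2, 11)] -> pick v2 -> 11
v3: WRITE a=36  (a history now [(2, 11), (3, 36)])
v4: WRITE d=19  (d history now [(4, 19)])
v5: WRITE b=28  (b history now [(5, 28)])
v6: WRITE c=51  (c history now [(1, 39), (6, 51)])
v7: WRITE b=53  (b history now [(5, 28), (7, 53)])
v8: WRITE a=43  (a history now [(2, 11), (3, 36), (8, 43)])
v9: WRITE c=54  (c history now [(1, 39), (6, 51), (9, 54)])
READ a @v6: history=[(2, 11), (3, 36), (8, 43)] -> pick v3 -> 36
v10: WRITE f=42  (f history now [(10, 42)])
v11: WRITE d=7  (d history now [(4, 19), (11, 7)])
READ c @v3: history=[(1, 39), (6, 51), (9, 54)] -> pick v1 -> 39
v12: WRITE d=18  (d history now [(4, 19), (11, 7), (12, 18)])
v13: WRITE e=35  (e history now [(13, 35)])
v14: WRITE d=3  (d history now [(4, 19), (11, 7), (12, 18), (14, 3)])
Read results in order: ['NONE', '11', '11', '36', '39']
NONE count = 1

Answer: 1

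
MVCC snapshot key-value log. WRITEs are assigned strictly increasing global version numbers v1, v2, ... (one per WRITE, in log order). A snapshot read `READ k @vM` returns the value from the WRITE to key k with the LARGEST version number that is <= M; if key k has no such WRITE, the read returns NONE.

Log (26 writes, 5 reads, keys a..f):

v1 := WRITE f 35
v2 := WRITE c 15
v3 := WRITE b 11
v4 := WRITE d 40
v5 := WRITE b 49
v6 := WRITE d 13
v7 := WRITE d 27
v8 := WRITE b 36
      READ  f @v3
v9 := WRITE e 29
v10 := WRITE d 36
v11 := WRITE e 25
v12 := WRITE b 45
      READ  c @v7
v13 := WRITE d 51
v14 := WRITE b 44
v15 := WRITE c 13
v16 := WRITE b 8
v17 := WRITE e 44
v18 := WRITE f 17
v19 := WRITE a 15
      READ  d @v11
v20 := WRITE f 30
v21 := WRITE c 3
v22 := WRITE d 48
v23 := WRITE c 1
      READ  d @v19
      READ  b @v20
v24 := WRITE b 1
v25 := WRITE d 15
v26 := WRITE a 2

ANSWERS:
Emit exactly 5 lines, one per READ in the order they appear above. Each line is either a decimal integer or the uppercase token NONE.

v1: WRITE f=35  (f history now [(1, 35)])
v2: WRITE c=15  (c history now [(2, 15)])
v3: WRITE b=11  (b history now [(3, 11)])
v4: WRITE d=40  (d history now [(4, 40)])
v5: WRITE b=49  (b history now [(3, 11), (5, 49)])
v6: WRITE d=13  (d history now [(4, 40), (6, 13)])
v7: WRITE d=27  (d history now [(4, 40), (6, 13), (7, 27)])
v8: WRITE b=36  (b history now [(3, 11), (5, 49), (8, 36)])
READ f @v3: history=[(1, 35)] -> pick v1 -> 35
v9: WRITE e=29  (e history now [(9, 29)])
v10: WRITE d=36  (d history now [(4, 40), (6, 13), (7, 27), (10, 36)])
v11: WRITE e=25  (e history now [(9, 29), (11, 25)])
v12: WRITE b=45  (b history now [(3, 11), (5, 49), (8, 36), (12, 45)])
READ c @v7: history=[(2, 15)] -> pick v2 -> 15
v13: WRITE d=51  (d history now [(4, 40), (6, 13), (7, 27), (10, 36), (13, 51)])
v14: WRITE b=44  (b history now [(3, 11), (5, 49), (8, 36), (12, 45), (14, 44)])
v15: WRITE c=13  (c history now [(2, 15), (15, 13)])
v16: WRITE b=8  (b history now [(3, 11), (5, 49), (8, 36), (12, 45), (14, 44), (16, 8)])
v17: WRITE e=44  (e history now [(9, 29), (11, 25), (17, 44)])
v18: WRITE f=17  (f history now [(1, 35), (18, 17)])
v19: WRITE a=15  (a history now [(19, 15)])
READ d @v11: history=[(4, 40), (6, 13), (7, 27), (10, 36), (13, 51)] -> pick v10 -> 36
v20: WRITE f=30  (f history now [(1, 35), (18, 17), (20, 30)])
v21: WRITE c=3  (c history now [(2, 15), (15, 13), (21, 3)])
v22: WRITE d=48  (d history now [(4, 40), (6, 13), (7, 27), (10, 36), (13, 51), (22, 48)])
v23: WRITE c=1  (c history now [(2, 15), (15, 13), (21, 3), (23, 1)])
READ d @v19: history=[(4, 40), (6, 13), (7, 27), (10, 36), (13, 51), (22, 48)] -> pick v13 -> 51
READ b @v20: history=[(3, 11), (5, 49), (8, 36), (12, 45), (14, 44), (16, 8)] -> pick v16 -> 8
v24: WRITE b=1  (b history now [(3, 11), (5, 49), (8, 36), (12, 45), (14, 44), (16, 8), (24, 1)])
v25: WRITE d=15  (d history now [(4, 40), (6, 13), (7, 27), (10, 36), (13, 51), (22, 48), (25, 15)])
v26: WRITE a=2  (a history now [(19, 15), (26, 2)])

Answer: 35
15
36
51
8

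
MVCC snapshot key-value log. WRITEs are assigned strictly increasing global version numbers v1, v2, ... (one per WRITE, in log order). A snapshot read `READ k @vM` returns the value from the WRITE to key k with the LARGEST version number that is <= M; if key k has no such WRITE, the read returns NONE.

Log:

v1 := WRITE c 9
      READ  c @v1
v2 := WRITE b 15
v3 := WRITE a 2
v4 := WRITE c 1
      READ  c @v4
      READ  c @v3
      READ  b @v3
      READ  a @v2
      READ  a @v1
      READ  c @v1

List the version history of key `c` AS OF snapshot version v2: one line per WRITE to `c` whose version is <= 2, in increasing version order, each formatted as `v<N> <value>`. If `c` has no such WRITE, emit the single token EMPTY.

Answer: v1 9

Derivation:
Scan writes for key=c with version <= 2:
  v1 WRITE c 9 -> keep
  v2 WRITE b 15 -> skip
  v3 WRITE a 2 -> skip
  v4 WRITE c 1 -> drop (> snap)
Collected: [(1, 9)]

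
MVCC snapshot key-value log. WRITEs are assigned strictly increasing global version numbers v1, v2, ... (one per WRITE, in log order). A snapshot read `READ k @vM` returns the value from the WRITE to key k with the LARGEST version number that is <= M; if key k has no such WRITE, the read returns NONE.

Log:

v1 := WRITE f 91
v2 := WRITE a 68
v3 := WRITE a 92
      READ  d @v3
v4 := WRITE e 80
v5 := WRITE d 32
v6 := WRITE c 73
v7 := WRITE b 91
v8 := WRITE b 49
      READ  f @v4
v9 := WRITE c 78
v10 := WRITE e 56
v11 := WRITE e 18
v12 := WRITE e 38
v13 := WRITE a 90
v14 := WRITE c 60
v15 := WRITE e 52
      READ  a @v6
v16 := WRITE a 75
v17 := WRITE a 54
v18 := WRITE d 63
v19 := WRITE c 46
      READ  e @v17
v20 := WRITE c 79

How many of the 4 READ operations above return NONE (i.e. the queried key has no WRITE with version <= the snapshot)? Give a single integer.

v1: WRITE f=91  (f history now [(1, 91)])
v2: WRITE a=68  (a history now [(2, 68)])
v3: WRITE a=92  (a history now [(2, 68), (3, 92)])
READ d @v3: history=[] -> no version <= 3 -> NONE
v4: WRITE e=80  (e history now [(4, 80)])
v5: WRITE d=32  (d history now [(5, 32)])
v6: WRITE c=73  (c history now [(6, 73)])
v7: WRITE b=91  (b history now [(7, 91)])
v8: WRITE b=49  (b history now [(7, 91), (8, 49)])
READ f @v4: history=[(1, 91)] -> pick v1 -> 91
v9: WRITE c=78  (c history now [(6, 73), (9, 78)])
v10: WRITE e=56  (e history now [(4, 80), (10, 56)])
v11: WRITE e=18  (e history now [(4, 80), (10, 56), (11, 18)])
v12: WRITE e=38  (e history now [(4, 80), (10, 56), (11, 18), (12, 38)])
v13: WRITE a=90  (a history now [(2, 68), (3, 92), (13, 90)])
v14: WRITE c=60  (c history now [(6, 73), (9, 78), (14, 60)])
v15: WRITE e=52  (e history now [(4, 80), (10, 56), (11, 18), (12, 38), (15, 52)])
READ a @v6: history=[(2, 68), (3, 92), (13, 90)] -> pick v3 -> 92
v16: WRITE a=75  (a history now [(2, 68), (3, 92), (13, 90), (16, 75)])
v17: WRITE a=54  (a history now [(2, 68), (3, 92), (13, 90), (16, 75), (17, 54)])
v18: WRITE d=63  (d history now [(5, 32), (18, 63)])
v19: WRITE c=46  (c history now [(6, 73), (9, 78), (14, 60), (19, 46)])
READ e @v17: history=[(4, 80), (10, 56), (11, 18), (12, 38), (15, 52)] -> pick v15 -> 52
v20: WRITE c=79  (c history now [(6, 73), (9, 78), (14, 60), (19, 46), (20, 79)])
Read results in order: ['NONE', '91', '92', '52']
NONE count = 1

Answer: 1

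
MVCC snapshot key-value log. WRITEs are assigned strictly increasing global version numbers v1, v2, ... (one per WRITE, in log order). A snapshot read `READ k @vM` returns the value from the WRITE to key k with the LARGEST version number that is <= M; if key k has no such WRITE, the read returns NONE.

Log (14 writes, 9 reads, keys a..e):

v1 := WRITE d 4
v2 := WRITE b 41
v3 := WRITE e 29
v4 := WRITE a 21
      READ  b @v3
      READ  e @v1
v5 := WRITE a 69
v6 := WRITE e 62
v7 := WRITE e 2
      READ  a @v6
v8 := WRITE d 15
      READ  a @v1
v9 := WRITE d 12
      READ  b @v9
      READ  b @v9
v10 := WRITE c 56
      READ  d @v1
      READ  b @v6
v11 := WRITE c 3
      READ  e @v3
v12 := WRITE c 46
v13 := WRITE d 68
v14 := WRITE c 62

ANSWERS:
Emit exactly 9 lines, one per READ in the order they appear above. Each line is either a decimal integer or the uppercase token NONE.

Answer: 41
NONE
69
NONE
41
41
4
41
29

Derivation:
v1: WRITE d=4  (d history now [(1, 4)])
v2: WRITE b=41  (b history now [(2, 41)])
v3: WRITE e=29  (e history now [(3, 29)])
v4: WRITE a=21  (a history now [(4, 21)])
READ b @v3: history=[(2, 41)] -> pick v2 -> 41
READ e @v1: history=[(3, 29)] -> no version <= 1 -> NONE
v5: WRITE a=69  (a history now [(4, 21), (5, 69)])
v6: WRITE e=62  (e history now [(3, 29), (6, 62)])
v7: WRITE e=2  (e history now [(3, 29), (6, 62), (7, 2)])
READ a @v6: history=[(4, 21), (5, 69)] -> pick v5 -> 69
v8: WRITE d=15  (d history now [(1, 4), (8, 15)])
READ a @v1: history=[(4, 21), (5, 69)] -> no version <= 1 -> NONE
v9: WRITE d=12  (d history now [(1, 4), (8, 15), (9, 12)])
READ b @v9: history=[(2, 41)] -> pick v2 -> 41
READ b @v9: history=[(2, 41)] -> pick v2 -> 41
v10: WRITE c=56  (c history now [(10, 56)])
READ d @v1: history=[(1, 4), (8, 15), (9, 12)] -> pick v1 -> 4
READ b @v6: history=[(2, 41)] -> pick v2 -> 41
v11: WRITE c=3  (c history now [(10, 56), (11, 3)])
READ e @v3: history=[(3, 29), (6, 62), (7, 2)] -> pick v3 -> 29
v12: WRITE c=46  (c history now [(10, 56), (11, 3), (12, 46)])
v13: WRITE d=68  (d history now [(1, 4), (8, 15), (9, 12), (13, 68)])
v14: WRITE c=62  (c history now [(10, 56), (11, 3), (12, 46), (14, 62)])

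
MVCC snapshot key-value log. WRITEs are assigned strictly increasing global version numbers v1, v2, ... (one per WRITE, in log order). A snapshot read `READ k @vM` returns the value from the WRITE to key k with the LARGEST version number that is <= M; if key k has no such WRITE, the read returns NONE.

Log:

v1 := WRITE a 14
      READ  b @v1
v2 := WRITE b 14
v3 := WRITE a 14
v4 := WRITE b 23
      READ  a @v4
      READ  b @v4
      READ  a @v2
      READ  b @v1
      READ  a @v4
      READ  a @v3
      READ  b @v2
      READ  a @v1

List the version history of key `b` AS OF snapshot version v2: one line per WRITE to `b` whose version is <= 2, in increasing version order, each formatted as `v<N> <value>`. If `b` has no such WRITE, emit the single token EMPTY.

Scan writes for key=b with version <= 2:
  v1 WRITE a 14 -> skip
  v2 WRITE b 14 -> keep
  v3 WRITE a 14 -> skip
  v4 WRITE b 23 -> drop (> snap)
Collected: [(2, 14)]

Answer: v2 14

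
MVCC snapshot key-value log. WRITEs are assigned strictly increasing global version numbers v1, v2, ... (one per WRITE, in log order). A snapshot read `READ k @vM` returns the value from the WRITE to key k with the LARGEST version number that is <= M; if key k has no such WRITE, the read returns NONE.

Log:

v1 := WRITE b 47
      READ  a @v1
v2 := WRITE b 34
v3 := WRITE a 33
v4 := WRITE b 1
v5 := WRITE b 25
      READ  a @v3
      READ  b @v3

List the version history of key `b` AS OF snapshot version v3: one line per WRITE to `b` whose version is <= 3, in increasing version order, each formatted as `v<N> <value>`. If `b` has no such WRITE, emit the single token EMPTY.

Answer: v1 47
v2 34

Derivation:
Scan writes for key=b with version <= 3:
  v1 WRITE b 47 -> keep
  v2 WRITE b 34 -> keep
  v3 WRITE a 33 -> skip
  v4 WRITE b 1 -> drop (> snap)
  v5 WRITE b 25 -> drop (> snap)
Collected: [(1, 47), (2, 34)]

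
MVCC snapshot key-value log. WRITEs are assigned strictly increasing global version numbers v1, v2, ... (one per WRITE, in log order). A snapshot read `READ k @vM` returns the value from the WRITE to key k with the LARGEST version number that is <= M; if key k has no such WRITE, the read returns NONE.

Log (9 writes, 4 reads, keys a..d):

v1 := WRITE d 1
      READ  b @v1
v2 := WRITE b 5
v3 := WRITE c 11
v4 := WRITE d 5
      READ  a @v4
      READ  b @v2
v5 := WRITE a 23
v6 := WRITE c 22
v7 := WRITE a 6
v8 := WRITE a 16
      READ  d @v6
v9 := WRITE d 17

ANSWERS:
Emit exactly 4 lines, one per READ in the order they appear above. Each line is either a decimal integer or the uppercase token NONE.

Answer: NONE
NONE
5
5

Derivation:
v1: WRITE d=1  (d history now [(1, 1)])
READ b @v1: history=[] -> no version <= 1 -> NONE
v2: WRITE b=5  (b history now [(2, 5)])
v3: WRITE c=11  (c history now [(3, 11)])
v4: WRITE d=5  (d history now [(1, 1), (4, 5)])
READ a @v4: history=[] -> no version <= 4 -> NONE
READ b @v2: history=[(2, 5)] -> pick v2 -> 5
v5: WRITE a=23  (a history now [(5, 23)])
v6: WRITE c=22  (c history now [(3, 11), (6, 22)])
v7: WRITE a=6  (a history now [(5, 23), (7, 6)])
v8: WRITE a=16  (a history now [(5, 23), (7, 6), (8, 16)])
READ d @v6: history=[(1, 1), (4, 5)] -> pick v4 -> 5
v9: WRITE d=17  (d history now [(1, 1), (4, 5), (9, 17)])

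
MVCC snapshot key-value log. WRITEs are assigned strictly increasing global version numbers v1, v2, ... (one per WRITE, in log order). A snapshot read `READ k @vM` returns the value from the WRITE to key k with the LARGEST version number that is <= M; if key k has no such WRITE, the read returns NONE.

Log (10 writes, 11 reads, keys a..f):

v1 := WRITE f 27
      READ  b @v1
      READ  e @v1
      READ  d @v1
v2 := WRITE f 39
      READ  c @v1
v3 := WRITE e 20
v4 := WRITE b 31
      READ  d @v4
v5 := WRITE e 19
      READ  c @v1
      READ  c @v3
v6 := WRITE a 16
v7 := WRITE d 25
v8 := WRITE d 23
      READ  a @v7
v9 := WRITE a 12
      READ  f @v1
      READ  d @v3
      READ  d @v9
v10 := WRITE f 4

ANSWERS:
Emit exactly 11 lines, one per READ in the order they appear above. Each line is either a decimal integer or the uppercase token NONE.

Answer: NONE
NONE
NONE
NONE
NONE
NONE
NONE
16
27
NONE
23

Derivation:
v1: WRITE f=27  (f history now [(1, 27)])
READ b @v1: history=[] -> no version <= 1 -> NONE
READ e @v1: history=[] -> no version <= 1 -> NONE
READ d @v1: history=[] -> no version <= 1 -> NONE
v2: WRITE f=39  (f history now [(1, 27), (2, 39)])
READ c @v1: history=[] -> no version <= 1 -> NONE
v3: WRITE e=20  (e history now [(3, 20)])
v4: WRITE b=31  (b history now [(4, 31)])
READ d @v4: history=[] -> no version <= 4 -> NONE
v5: WRITE e=19  (e history now [(3, 20), (5, 19)])
READ c @v1: history=[] -> no version <= 1 -> NONE
READ c @v3: history=[] -> no version <= 3 -> NONE
v6: WRITE a=16  (a history now [(6, 16)])
v7: WRITE d=25  (d history now [(7, 25)])
v8: WRITE d=23  (d history now [(7, 25), (8, 23)])
READ a @v7: history=[(6, 16)] -> pick v6 -> 16
v9: WRITE a=12  (a history now [(6, 16), (9, 12)])
READ f @v1: history=[(1, 27), (2, 39)] -> pick v1 -> 27
READ d @v3: history=[(7, 25), (8, 23)] -> no version <= 3 -> NONE
READ d @v9: history=[(7, 25), (8, 23)] -> pick v8 -> 23
v10: WRITE f=4  (f history now [(1, 27), (2, 39), (10, 4)])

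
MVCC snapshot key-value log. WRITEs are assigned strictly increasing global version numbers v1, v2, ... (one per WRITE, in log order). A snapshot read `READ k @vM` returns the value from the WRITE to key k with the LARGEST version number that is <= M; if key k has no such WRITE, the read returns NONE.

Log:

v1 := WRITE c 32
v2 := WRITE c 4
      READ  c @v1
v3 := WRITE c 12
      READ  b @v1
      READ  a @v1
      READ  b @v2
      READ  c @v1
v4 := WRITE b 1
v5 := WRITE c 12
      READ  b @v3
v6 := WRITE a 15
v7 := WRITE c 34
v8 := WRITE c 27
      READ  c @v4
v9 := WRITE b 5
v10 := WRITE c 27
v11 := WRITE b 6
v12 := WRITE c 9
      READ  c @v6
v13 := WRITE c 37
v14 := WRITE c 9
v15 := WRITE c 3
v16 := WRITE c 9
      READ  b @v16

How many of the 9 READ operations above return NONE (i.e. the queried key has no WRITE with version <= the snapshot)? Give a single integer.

Answer: 4

Derivation:
v1: WRITE c=32  (c history now [(1, 32)])
v2: WRITE c=4  (c history now [(1, 32), (2, 4)])
READ c @v1: history=[(1, 32), (2, 4)] -> pick v1 -> 32
v3: WRITE c=12  (c history now [(1, 32), (2, 4), (3, 12)])
READ b @v1: history=[] -> no version <= 1 -> NONE
READ a @v1: history=[] -> no version <= 1 -> NONE
READ b @v2: history=[] -> no version <= 2 -> NONE
READ c @v1: history=[(1, 32), (2, 4), (3, 12)] -> pick v1 -> 32
v4: WRITE b=1  (b history now [(4, 1)])
v5: WRITE c=12  (c history now [(1, 32), (2, 4), (3, 12), (5, 12)])
READ b @v3: history=[(4, 1)] -> no version <= 3 -> NONE
v6: WRITE a=15  (a history now [(6, 15)])
v7: WRITE c=34  (c history now [(1, 32), (2, 4), (3, 12), (5, 12), (7, 34)])
v8: WRITE c=27  (c history now [(1, 32), (2, 4), (3, 12), (5, 12), (7, 34), (8, 27)])
READ c @v4: history=[(1, 32), (2, 4), (3, 12), (5, 12), (7, 34), (8, 27)] -> pick v3 -> 12
v9: WRITE b=5  (b history now [(4, 1), (9, 5)])
v10: WRITE c=27  (c history now [(1, 32), (2, 4), (3, 12), (5, 12), (7, 34), (8, 27), (10, 27)])
v11: WRITE b=6  (b history now [(4, 1), (9, 5), (11, 6)])
v12: WRITE c=9  (c history now [(1, 32), (2, 4), (3, 12), (5, 12), (7, 34), (8, 27), (10, 27), (12, 9)])
READ c @v6: history=[(1, 32), (2, 4), (3, 12), (5, 12), (7, 34), (8, 27), (10, 27), (12, 9)] -> pick v5 -> 12
v13: WRITE c=37  (c history now [(1, 32), (2, 4), (3, 12), (5, 12), (7, 34), (8, 27), (10, 27), (12, 9), (13, 37)])
v14: WRITE c=9  (c history now [(1, 32), (2, 4), (3, 12), (5, 12), (7, 34), (8, 27), (10, 27), (12, 9), (13, 37), (14, 9)])
v15: WRITE c=3  (c history now [(1, 32), (2, 4), (3, 12), (5, 12), (7, 34), (8, 27), (10, 27), (12, 9), (13, 37), (14, 9), (15, 3)])
v16: WRITE c=9  (c history now [(1, 32), (2, 4), (3, 12), (5, 12), (7, 34), (8, 27), (10, 27), (12, 9), (13, 37), (14, 9), (15, 3), (16, 9)])
READ b @v16: history=[(4, 1), (9, 5), (11, 6)] -> pick v11 -> 6
Read results in order: ['32', 'NONE', 'NONE', 'NONE', '32', 'NONE', '12', '12', '6']
NONE count = 4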